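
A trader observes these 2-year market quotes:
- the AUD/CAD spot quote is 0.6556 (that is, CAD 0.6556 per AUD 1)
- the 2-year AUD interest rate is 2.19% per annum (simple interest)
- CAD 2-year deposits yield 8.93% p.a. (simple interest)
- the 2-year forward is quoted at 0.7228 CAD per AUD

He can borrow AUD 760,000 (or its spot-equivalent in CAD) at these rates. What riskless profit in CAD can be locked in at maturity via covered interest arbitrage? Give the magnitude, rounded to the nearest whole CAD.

T = 2 years.
Route A — deposit AUD, sell forward: 760,000 × 1.043800 × 0.7228 = CAD 573,388.57.
Route B — convert at spot, deposit CAD: 760,000 × 0.6556 × 1.178600 = CAD 587,244.52.
The quoted forward undervalues AUD, so borrow AUD, convert to CAD at spot, deposit the CAD at 8.93%, and buy AUD forward at 0.7228 to cover the loan.
Arbitrage profit = |573,388.57 − 587,244.52| = CAD 13,856.

CAD 13,856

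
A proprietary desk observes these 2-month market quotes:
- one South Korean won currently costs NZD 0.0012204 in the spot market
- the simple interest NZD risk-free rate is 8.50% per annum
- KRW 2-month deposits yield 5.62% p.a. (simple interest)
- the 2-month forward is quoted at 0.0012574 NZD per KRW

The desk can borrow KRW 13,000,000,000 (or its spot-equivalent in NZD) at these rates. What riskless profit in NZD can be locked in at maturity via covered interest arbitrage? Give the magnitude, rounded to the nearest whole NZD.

T = 2/12 years.
Route A — deposit KRW, sell forward: 13,000,000,000 × 1.0093666667 × 0.0012574 = NZD 16,499,309.41.
Route B — convert at spot, deposit NZD: 13,000,000,000 × 0.0012204 × 1.0141666667 = NZD 16,089,957.00.
The quoted forward overvalues KRW, so borrow NZD, buy KRW at spot, deposit the KRW at 5.62%, and sell the proceeds forward at 0.0012574.
Arbitrage profit = |16,499,309.41 − 16,089,957.00| = NZD 409,352.

NZD 409,352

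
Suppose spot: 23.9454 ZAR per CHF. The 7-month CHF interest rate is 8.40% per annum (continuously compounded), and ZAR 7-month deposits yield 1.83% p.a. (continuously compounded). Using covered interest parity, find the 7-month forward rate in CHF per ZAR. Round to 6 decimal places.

0.043393

T = 7/12 years.
Growth of 1 ZAR over T: e^(0.0183×7/12) = 1.0107322.
CHF accumulates by e^(0.0840×7/12) = 1.0502204.
CIP: F = S · (grow ZAR)/(grow CHF) = 23.9454 × 1.0107322/1.0502204 = 23.04505 ZAR per CHF.
Quoted the other way: 1/23.04505 = 0.043393 CHF per ZAR.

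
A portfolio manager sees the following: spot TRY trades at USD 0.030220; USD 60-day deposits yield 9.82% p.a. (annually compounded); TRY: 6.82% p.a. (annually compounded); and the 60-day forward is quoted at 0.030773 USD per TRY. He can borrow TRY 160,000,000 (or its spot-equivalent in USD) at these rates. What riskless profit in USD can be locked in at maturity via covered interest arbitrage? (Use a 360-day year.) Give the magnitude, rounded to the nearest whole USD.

USD 66,839

T = 60/360 years.
Invest the TRY and cover forward: 160,000,000 × 1.011056508 × 0.030773 = USD 4,978,118.71.
Convert at spot and invest in USD: 160,000,000 × 0.030220 × 1.015734585 = USD 4,911,279.87.
The quoted forward overvalues TRY, so borrow USD, buy TRY at spot, deposit the TRY at 6.82%, and sell the proceeds forward at 0.030773.
The gap between the two covered legs is USD 66,839.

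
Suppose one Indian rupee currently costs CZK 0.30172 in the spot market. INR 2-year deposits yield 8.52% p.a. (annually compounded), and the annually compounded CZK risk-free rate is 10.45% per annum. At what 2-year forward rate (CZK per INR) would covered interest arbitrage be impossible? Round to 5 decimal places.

T = 2 years.
Growth of 1 CZK over T: (1 + 0.1045)^2 = 1.2199203.
INR growth factor: (1 + 0.0852)^2 = 1.177659.
So F = 0.30172 × 1.2199203 / 1.177659 = 0.3125475 (CZK/INR).

0.31255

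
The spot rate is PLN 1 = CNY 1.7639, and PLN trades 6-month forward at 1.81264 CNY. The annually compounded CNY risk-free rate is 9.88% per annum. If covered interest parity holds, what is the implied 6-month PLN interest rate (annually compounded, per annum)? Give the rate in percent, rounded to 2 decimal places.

T = 6/12 years.
By CIP, F/S equals the CNY-to-PLN growth ratio: 1.81264/1.7639 = 1.0276320.
The CNY side grows by (1 + 0.0988)^(6/12) = 1.0482366.
Hence g_PLN = 1.0200506.
Annualise: 1.0200506^(12/6) − 1 = 0.040503 = 4.05%.

4.05%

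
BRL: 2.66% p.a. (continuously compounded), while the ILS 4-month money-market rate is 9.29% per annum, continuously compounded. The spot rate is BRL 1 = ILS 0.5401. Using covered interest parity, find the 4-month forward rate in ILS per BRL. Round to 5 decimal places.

0.55217

T = 4/12 years.
ILS growth factor: e^(0.0929×4/12) = 1.0314511.
BRL accumulates by e^(0.0266×4/12) = 1.0089061.
So F = 0.5401 × 1.0314511 / 1.0089061 = 0.5521691 (ILS/BRL).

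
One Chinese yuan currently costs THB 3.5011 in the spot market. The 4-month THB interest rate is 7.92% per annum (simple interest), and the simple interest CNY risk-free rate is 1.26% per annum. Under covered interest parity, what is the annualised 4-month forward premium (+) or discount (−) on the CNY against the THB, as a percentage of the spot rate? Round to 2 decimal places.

+6.63%

T = 4/12 years.
CIP forward (THB per CNY) = 3.5011 × 1.026400/1.004200 = 3.5784993.
Annualised premium = (F − S)/S × (1/T) = (3.5784993 − 3.5011)/3.5011 ÷ (4/12) = 6.63%.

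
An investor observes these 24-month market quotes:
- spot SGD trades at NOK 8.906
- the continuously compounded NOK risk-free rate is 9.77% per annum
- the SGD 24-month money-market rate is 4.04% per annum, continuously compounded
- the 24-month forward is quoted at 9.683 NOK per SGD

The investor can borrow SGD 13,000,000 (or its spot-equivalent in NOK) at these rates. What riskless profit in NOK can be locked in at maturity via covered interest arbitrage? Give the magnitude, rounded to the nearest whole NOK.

NOK 4,290,342

T = 2 years.
Route A — deposit SGD, sell forward: 13,000,000 × 1.08415404407 × 9.683 = NOK 136,472,226.91.
Route B — convert at spot, deposit NOK: 13,000,000 × 8.906 × 1.21579720812 = NOK 140,762,569.16.
The quoted forward undervalues SGD, so borrow SGD, convert to NOK at spot, deposit the NOK at 9.77%, and buy SGD forward at 9.683 to cover the loan.
Arbitrage profit = |136,472,226.91 − 140,762,569.16| = NOK 4,290,342.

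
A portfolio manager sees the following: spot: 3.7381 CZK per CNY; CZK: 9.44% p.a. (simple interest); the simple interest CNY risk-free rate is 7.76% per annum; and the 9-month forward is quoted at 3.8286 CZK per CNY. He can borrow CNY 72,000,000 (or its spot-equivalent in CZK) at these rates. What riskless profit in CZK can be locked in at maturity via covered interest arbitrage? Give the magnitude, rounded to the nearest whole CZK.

CZK 3,504,027

T = 9/12 years.
Keep in CNY, deliver into the forward: 72,000,000·1.058200·3.8286 = CZK 291,702,565.44.
Swap to CZK now, deposit: 72,000,000·3.7381·1.070800 = CZK 288,198,538.56.
The quoted forward overvalues CNY, so borrow CZK, buy CNY at spot, deposit the CNY at 7.76%, and sell the proceeds forward at 3.8286.
Arbitrage profit = |291,702,565.44 − 288,198,538.56| = CZK 3,504,027.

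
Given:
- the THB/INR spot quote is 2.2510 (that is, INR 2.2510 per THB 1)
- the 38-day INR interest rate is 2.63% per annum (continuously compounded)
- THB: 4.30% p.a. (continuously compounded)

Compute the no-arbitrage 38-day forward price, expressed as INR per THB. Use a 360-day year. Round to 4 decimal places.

2.2470

T = 38/360 years.
INR accumulates by e^(0.0263×38/360) = 1.002780.
Growth of 1 THB over T: e^(0.0430×38/360) = 1.0045492.
Forward (INR per THB) = 2.251 × 1.002780 / 1.0045492 = 2.247036.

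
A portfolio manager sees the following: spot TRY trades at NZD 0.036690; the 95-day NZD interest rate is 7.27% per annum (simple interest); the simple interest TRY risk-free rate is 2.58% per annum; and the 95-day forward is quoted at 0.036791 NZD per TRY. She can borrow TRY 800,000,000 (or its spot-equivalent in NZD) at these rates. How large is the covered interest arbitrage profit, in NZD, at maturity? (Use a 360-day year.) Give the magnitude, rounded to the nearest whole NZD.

T = 95/360 years.
Invest the TRY and cover forward: 800,000,000 × 1.0068083333 × 0.036791 = NZD 29,633,188.31.
Convert at spot and invest in NZD: 800,000,000 × 0.036690 × 1.0191847222 = NZD 29,915,109.97.
The quoted forward undervalues TRY, so borrow TRY, convert to NZD at spot, deposit the NZD at 7.27%, and buy TRY forward at 0.036791 to cover the loan.
Profit = 29,915,109.97 − 29,633,188.31 = NZD 281,922.

NZD 281,922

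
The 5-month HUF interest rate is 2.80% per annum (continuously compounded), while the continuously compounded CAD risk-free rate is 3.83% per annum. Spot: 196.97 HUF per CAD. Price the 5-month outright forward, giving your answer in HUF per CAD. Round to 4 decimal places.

T = 5/12 years.
HUF growth factor: e^(0.0280×5/12) = 1.011734988.
Growth of 1 CAD over T: e^(0.0383×5/12) = 1.016086348.
So F = 196.97 × 1.011734988 / 1.016086348 = 196.126482 (HUF/CAD).

196.1265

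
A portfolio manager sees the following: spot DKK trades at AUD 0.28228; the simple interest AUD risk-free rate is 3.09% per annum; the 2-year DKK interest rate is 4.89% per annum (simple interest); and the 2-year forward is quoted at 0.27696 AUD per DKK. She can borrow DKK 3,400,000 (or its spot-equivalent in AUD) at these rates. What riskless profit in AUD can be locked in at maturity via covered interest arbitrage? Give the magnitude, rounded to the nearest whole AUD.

AUD 14,694

T = 2 years.
Keep in DKK, deliver into the forward: 3,400,000·1.097800·0.27696 = AUD 1,033,758.74.
Swap to AUD now, deposit: 3,400,000·0.28228·1.061800 = AUD 1,019,064.67.
The quoted forward overvalues DKK, so borrow AUD, buy DKK at spot, deposit the DKK at 4.89%, and sell the proceeds forward at 0.27696.
Arbitrage profit = |1,033,758.74 − 1,019,064.67| = AUD 14,694.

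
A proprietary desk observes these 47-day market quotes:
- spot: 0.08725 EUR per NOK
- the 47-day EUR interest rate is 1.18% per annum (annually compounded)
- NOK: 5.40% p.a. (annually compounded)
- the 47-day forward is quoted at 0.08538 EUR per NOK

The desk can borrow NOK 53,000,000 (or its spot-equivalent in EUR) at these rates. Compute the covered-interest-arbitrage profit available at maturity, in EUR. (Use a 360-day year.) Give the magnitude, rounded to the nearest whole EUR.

T = 47/360 years.
Route A — deposit NOK, sell forward: 53,000,000 × 1.006889863 × 0.08538 = EUR 4,556,317.59.
Route B — convert at spot, deposit EUR: 53,000,000 × 0.08725 × 1.001532711 = EUR 4,631,337.64.
The quoted forward undervalues NOK, so borrow NOK, convert to EUR at spot, deposit the EUR at 1.18%, and buy NOK forward at 0.08538 to cover the loan.
The gap between the two covered legs is EUR 75,020.

EUR 75,020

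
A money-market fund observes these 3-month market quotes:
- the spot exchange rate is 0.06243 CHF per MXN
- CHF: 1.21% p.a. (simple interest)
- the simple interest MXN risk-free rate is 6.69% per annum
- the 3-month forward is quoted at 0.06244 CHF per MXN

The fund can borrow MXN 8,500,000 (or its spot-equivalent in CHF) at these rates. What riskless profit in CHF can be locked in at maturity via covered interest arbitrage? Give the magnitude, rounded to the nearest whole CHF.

T = 3/12 years.
Keep in MXN, deliver into the forward: 8,500,000·1.016725·0.06244 = CHF 539,616.63.
Swap to CHF now, deposit: 8,500,000·0.06243·1.003025 = CHF 532,260.23.
The quoted forward overvalues MXN, so borrow CHF, buy MXN at spot, deposit the MXN at 6.69%, and sell the proceeds forward at 0.06244.
Arbitrage profit = |539,616.63 − 532,260.23| = CHF 7,356.

CHF 7,356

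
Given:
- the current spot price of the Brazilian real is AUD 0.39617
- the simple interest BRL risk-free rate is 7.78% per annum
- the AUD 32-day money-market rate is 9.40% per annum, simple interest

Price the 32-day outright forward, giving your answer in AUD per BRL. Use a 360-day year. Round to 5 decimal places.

0.39674

T = 32/360 years.
AUD accumulates by 1 + 0.0940×32/360 = 1.0083556.
BRL growth factor: 1 + 0.0778×32/360 = 1.0069156.
Forward (AUD per BRL) = 0.39617 × 1.0083556 / 1.0069156 = 0.3967366.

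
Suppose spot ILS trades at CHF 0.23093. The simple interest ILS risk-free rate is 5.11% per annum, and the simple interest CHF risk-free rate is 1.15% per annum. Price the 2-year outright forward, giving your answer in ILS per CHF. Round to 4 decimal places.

T = 2 years.
Growth of 1 CHF over T: 1 + 0.0115×2 = 1.023000.
ILS growth factor: 1 + 0.0511×2 = 1.102200.
So F = 0.23093 × 1.023000 / 1.102200 = 0.2143362 (CHF/ILS).
Invert for ILS per CHF: 1 / 0.2143362 = 4.6656.

4.6656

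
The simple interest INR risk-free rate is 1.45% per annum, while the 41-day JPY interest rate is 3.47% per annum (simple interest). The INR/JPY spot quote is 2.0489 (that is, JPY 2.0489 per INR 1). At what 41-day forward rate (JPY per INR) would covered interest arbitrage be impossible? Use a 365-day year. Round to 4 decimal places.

2.0535

T = 41/365 years.
Growth of 1 JPY over T: 1 + 0.0347×41/365 = 1.0038978.
INR accumulates by 1 + 0.0145×41/365 = 1.0016288.
CIP: F = S · (grow JPY)/(grow INR) = 2.0489 × 1.0038978/1.0016288 = 2.053541 JPY per INR.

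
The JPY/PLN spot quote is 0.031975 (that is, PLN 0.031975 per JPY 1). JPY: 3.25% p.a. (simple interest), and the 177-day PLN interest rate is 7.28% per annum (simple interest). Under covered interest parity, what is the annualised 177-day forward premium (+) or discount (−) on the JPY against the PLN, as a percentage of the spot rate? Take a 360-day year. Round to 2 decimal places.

T = 177/360 years.
No-arbitrage forward: 0.031975 × 1.0357933 / 1.0159792 = 0.032598591 PLN/JPY.
Annualised premium = (F − S)/S × (1/T) = (0.032598591 − 0.031975)/0.031975 ÷ (177/360) = 3.97%.

+3.97%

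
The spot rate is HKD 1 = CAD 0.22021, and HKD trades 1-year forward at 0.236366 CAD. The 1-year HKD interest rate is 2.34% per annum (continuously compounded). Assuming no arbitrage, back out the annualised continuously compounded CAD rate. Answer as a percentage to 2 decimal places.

T = 1 year.
CIP gives F = S · g_CAD/g_HKD, so g_CAD/g_HKD = 0.236366/0.22021 = 1.0733663.
HKD growth factor: e^(0.0234×1) = 1.0236759.
That pins the CAD growth at 1.0987792.
Take logs: ln 1.0987792 / 1 = 0.094200, so 9.42%.

9.42%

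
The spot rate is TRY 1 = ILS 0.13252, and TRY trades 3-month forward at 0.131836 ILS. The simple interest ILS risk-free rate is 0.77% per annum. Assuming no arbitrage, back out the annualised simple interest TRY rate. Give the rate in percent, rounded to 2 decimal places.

2.85%

T = 3/12 years.
F/S = 0.131836/0.13252 = 0.9948385 = (growth of ILS) / (growth of TRY).
ILS growth factor: 1 + 0.0077×3/12 = 1.001925.
So the TRY growth factor = 1.0071233.
r = (1.0071233 − 1)/(3/12) = 0.028493 → 2.85%.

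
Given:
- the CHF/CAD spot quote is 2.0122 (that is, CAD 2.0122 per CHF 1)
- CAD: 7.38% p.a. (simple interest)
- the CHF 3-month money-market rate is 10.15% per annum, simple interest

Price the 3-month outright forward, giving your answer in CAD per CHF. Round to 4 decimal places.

T = 3/12 years.
CAD growth factor: 1 + 0.0738×3/12 = 1.018450.
Growth of 1 CHF over T: 1 + 0.1015×3/12 = 1.025375.
So F = 2.0122 × 1.018450 / 1.025375 = 1.998610 (CAD/CHF).

1.9986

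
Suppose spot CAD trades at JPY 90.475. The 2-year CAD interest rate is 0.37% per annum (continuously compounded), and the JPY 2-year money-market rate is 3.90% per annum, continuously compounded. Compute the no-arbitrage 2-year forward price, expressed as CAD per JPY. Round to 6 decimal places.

T = 2 years.
JPY growth factor: e^(0.0390×2) = 1.0811227.
Growth of 1 CAD over T: e^(0.0037×2) = 1.0074274.
CIP: F = S · (grow JPY)/(grow CAD) = 90.475 × 1.0811227/1.0074274 = 97.09342 JPY per CAD.
Quoted the other way: 1/97.09342 = 0.010299 CAD per JPY.

0.010299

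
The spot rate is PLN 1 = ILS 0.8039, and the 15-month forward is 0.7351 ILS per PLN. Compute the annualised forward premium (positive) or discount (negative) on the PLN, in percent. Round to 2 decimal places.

-6.85%

T = 15/12 years.
Period premium: (0.7351 − 0.8039)/0.8039 = -0.0855828.
×(1/T) gives -6.85% p.a.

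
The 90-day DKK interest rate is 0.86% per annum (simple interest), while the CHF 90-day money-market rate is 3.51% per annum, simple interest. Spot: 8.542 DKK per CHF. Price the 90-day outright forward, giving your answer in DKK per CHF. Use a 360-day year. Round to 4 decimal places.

T = 90/360 years.
DKK growth factor: 1 + 0.0086×90/360 = 1.002150.
CHF accumulates by 1 + 0.0351×90/360 = 1.008775.
CIP: F = S · (grow DKK)/(grow CHF) = 8.542 × 1.002150/1.008775 = 8.485902 DKK per CHF.

8.4859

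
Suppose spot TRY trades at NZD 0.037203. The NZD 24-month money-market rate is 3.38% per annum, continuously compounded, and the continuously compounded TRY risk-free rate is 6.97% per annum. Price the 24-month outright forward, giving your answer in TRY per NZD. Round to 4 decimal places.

28.8805

T = 2 years.
NZD growth factor: e^(0.0338×2) = 1.06993725.
TRY growth factor: e^(0.0697×2) = 1.14958384.
Forward (NZD per TRY) = 0.037203 × 1.06993725 / 1.14958384 = 0.034625465.
Quoted the other way: 1/0.034625465 = 28.8805 TRY per NZD.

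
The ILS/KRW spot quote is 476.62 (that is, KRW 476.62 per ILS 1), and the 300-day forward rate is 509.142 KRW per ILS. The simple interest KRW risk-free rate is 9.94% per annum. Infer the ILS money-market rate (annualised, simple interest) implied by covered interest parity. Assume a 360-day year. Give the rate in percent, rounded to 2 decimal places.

T = 300/360 years.
CIP gives F = S · g_KRW/g_ILS, so g_KRW/g_ILS = 509.142/476.62 = 1.0682347.
KRW growth factor: 1 + 0.0994×300/360 = 1.0828333.
That pins the ILS growth at 1.0136661.
(1.0136661 − 1)/T = 0.016399, i.e. 1.64%.

1.64%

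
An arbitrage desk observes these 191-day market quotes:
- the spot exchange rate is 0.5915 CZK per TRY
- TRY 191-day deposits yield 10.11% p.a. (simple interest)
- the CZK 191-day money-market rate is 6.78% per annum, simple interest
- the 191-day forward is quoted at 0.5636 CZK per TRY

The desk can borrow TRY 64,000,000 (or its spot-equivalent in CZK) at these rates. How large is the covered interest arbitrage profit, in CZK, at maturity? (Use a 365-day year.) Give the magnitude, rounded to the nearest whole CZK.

CZK 1,220,407

T = 191/365 years.
Invest the TRY and cover forward: 64,000,000 × 1.0529043836 × 0.5636 = CZK 37,978,682.28.
Convert at spot and invest in CZK: 64,000,000 × 0.5915 × 1.0354789041 = CZK 39,199,089.39.
The quoted forward undervalues TRY, so borrow TRY, convert to CZK at spot, deposit the CZK at 6.78%, and buy TRY forward at 0.5636 to cover the loan.
Profit = 39,199,089.39 − 37,978,682.28 = CZK 1,220,407.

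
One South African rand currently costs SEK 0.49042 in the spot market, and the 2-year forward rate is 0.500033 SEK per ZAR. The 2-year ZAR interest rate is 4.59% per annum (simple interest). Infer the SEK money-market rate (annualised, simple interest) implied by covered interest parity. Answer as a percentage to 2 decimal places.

5.66%

T = 2 years.
CIP gives F = S · g_SEK/g_ZAR, so g_SEK/g_ZAR = 0.500033/0.49042 = 1.0196016.
ZAR growth factor: 1 + 0.0459×2 = 1.091800.
So the SEK growth factor = 1.113201.
(1.113201 − 1)/T = 0.056601, i.e. 5.66%.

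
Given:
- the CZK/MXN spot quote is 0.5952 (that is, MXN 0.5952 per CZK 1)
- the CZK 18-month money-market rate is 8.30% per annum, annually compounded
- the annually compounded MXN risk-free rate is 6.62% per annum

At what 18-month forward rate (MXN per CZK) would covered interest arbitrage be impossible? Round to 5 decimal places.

0.58140

T = 18/12 years.
MXN growth factor: (1 + 0.0662)^(18/12) = 1.1009257.
Growth of 1 CZK over T: (1 + 0.0830)^(18/12) = 1.1270487.
Forward (MXN per CZK) = 0.5952 × 1.1009257 / 1.1270487 = 0.5814043.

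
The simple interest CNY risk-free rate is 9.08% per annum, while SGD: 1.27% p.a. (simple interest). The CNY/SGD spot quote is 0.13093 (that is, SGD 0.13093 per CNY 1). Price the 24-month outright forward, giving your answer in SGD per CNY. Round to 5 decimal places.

0.11362

T = 2 years.
SGD growth factor: 1 + 0.0127×2 = 1.025400.
CNY accumulates by 1 + 0.0908×2 = 1.181600.
So F = 0.13093 × 1.025400 / 1.181600 = 0.1136219 (SGD/CNY).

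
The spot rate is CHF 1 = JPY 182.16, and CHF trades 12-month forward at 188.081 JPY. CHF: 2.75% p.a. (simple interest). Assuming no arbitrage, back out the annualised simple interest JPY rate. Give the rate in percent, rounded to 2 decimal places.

T = 1 year.
F/S = 188.081/182.16 = 1.0325044 = (growth of JPY) / (growth of CHF).
The CHF side grows by 1 + 0.0275×1 = 1.027500.
Hence g_JPY = 1.0608983.
r = (1.0608983 − 1)/1 = 0.060898 → 6.09%.

6.09%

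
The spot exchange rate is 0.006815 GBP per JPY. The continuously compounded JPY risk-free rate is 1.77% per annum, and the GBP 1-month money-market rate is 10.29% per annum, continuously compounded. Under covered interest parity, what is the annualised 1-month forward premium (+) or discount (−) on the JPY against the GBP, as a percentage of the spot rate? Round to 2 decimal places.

+8.55%

T = 1/12 years.
CIP forward (GBP per JPY) = 0.006815 × 1.0086119/1.0014761 = 0.006863559.
Annualised premium = (F − S)/S × (1/T) = (0.006863559 − 0.006815)/0.006815 ÷ (1/12) = 8.55%.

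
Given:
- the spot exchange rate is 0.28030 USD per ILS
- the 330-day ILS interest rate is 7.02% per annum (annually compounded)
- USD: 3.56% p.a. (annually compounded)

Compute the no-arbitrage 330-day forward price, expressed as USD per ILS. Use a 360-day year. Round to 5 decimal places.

0.27198

T = 330/360 years.
USD accumulates by (1 + 0.0356)^(330/360) = 1.0325855.
ILS growth factor: (1 + 0.0702)^(330/360) = 1.0641664.
So F = 0.2803 × 1.0325855 / 1.0641664 = 0.2719816 (USD/ILS).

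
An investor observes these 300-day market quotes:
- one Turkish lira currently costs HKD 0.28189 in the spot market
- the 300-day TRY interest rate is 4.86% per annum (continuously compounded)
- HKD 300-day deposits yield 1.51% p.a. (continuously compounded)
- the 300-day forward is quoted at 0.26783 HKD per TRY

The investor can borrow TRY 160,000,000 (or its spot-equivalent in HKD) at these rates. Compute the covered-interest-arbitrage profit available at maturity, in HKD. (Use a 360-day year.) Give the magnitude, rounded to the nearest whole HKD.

HKD 1,049,562

T = 300/360 years.
Route A — deposit TRY, sell forward: 160,000,000 × 1.0413313097 × 0.26783 = HKD 44,623,962.35.
Route B — convert at spot, deposit HKD: 160,000,000 × 0.28189 × 1.0126628366 = HKD 45,673,524.32.
The quoted forward undervalues TRY, so borrow TRY, convert to HKD at spot, deposit the HKD at 1.51%, and buy TRY forward at 0.26783 to cover the loan.
The gap between the two covered legs is HKD 1,049,562.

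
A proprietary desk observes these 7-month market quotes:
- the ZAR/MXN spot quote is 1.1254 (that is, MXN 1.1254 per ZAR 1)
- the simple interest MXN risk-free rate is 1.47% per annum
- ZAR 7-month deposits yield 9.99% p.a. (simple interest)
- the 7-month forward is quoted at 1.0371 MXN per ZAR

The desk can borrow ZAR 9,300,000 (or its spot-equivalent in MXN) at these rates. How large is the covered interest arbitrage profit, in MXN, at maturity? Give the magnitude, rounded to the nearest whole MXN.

T = 7/12 years.
Keep in ZAR, deliver into the forward: 9,300,000·1.058275·1.0371 = MXN 10,207,094.12.
Swap to MXN now, deposit: 9,300,000·1.1254·1.008575 = MXN 10,555,967.84.
The quoted forward undervalues ZAR, so borrow ZAR, convert to MXN at spot, deposit the MXN at 1.47%, and buy ZAR forward at 1.0371 to cover the loan.
Arbitrage profit = |10,207,094.12 − 10,555,967.84| = MXN 348,874.

MXN 348,874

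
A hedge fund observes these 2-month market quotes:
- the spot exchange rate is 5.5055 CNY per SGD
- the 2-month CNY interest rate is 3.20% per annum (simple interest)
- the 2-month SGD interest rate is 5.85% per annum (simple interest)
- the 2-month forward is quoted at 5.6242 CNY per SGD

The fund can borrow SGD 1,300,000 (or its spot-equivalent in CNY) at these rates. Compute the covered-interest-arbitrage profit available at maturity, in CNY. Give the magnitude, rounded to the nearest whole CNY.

CNY 187,425

T = 2/12 years.
Keep in SGD, deliver into the forward: 1,300,000·1.009750·5.6242 = CNY 7,382,746.74.
Swap to CNY now, deposit: 1,300,000·5.5055·1.005333333 = CNY 7,195,321.46.
The quoted forward overvalues SGD, so borrow CNY, buy SGD at spot, deposit the SGD at 5.85%, and sell the proceeds forward at 5.6242.
The gap between the two covered legs is CNY 187,425.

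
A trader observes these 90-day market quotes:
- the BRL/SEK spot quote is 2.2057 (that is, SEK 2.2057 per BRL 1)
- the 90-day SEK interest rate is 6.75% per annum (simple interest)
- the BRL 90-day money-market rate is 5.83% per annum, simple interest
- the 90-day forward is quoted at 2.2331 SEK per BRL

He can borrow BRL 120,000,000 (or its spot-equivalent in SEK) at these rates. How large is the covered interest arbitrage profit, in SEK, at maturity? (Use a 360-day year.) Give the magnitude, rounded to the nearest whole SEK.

T = 90/360 years.
Route A — deposit BRL, sell forward: 120,000,000 × 1.014575 × 2.2331 = SEK 271,877,691.90.
Route B — convert at spot, deposit SEK: 120,000,000 × 2.2057 × 1.016875 = SEK 269,150,542.50.
The quoted forward overvalues BRL, so borrow SEK, buy BRL at spot, deposit the BRL at 5.83%, and sell the proceeds forward at 2.2331.
Profit = 271,877,691.90 − 269,150,542.50 = SEK 2,727,149.

SEK 2,727,149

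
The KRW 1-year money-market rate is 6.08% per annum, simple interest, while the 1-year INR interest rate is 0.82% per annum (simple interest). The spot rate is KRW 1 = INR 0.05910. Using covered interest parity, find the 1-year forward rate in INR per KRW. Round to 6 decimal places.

0.056170

T = 1 year.
INR growth factor: 1 + 0.0082×1 = 1.008200.
KRW growth factor: 1 + 0.0608×1 = 1.060800.
CIP: F = S · (grow INR)/(grow KRW) = 0.0591 × 1.008200/1.060800 = 0.05616951 INR per KRW.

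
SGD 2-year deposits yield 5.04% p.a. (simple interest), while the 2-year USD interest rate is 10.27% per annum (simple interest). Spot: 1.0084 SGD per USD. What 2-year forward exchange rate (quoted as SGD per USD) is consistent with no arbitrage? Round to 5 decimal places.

0.92089

T = 2 years.
SGD accumulates by 1 + 0.0504×2 = 1.100800.
Growth of 1 USD over T: 1 + 0.1027×2 = 1.205400.
Forward (SGD per USD) = 1.0084 × 1.100800 / 1.205400 = 0.9208949.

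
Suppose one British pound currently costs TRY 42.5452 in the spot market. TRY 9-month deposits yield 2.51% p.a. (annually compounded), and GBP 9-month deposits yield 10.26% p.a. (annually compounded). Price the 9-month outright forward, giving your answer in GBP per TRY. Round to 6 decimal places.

0.024825

T = 9/12 years.
Growth of 1 TRY over T: (1 + 0.0251)^(9/12) = 1.0187665.
GBP growth factor: (1 + 0.1026)^(9/12) = 1.076003.
CIP: F = S · (grow TRY)/(grow GBP) = 42.5452 × 1.0187665/1.076003 = 40.28207 TRY per GBP.
Invert for GBP per TRY: 1 / 40.28207 = 0.024825.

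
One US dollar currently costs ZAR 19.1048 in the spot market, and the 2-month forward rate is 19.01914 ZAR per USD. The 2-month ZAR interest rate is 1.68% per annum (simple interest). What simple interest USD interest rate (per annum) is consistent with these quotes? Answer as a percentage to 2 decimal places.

4.39%

T = 2/12 years.
F/S = 19.01914/19.1048 = 0.9955163 = (growth of ZAR) / (growth of USD).
The ZAR side grows by 1 + 0.0168×2/12 = 1.002800.
Hence g_USD = 1.0073165.
(1.0073165 − 1)/T = 0.043899, i.e. 4.39%.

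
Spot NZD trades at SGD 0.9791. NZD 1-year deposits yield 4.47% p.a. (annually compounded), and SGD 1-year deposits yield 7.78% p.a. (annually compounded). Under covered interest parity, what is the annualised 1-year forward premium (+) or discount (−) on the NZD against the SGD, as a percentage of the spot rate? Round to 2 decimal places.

T = 1 year.
F = S · g_SGD/g_NZD = 0.9791 × 1.077800/1.044700 = 1.0101215.
Annualised premium = (F − S)/S × (1/T) = (1.0101215 − 0.9791)/0.9791 ÷ 1 = 3.17%.

+3.17%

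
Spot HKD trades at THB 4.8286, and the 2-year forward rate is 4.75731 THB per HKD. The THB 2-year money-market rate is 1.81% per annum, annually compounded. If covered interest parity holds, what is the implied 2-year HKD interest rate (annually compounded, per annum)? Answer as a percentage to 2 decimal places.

2.57%

T = 2 years.
CIP gives F = S · g_THB/g_HKD, so g_THB/g_HKD = 4.75731/4.8286 = 0.9852359.
The THB side grows by (1 + 0.0181)^2 = 1.0365276.
So the HKD growth factor = 1.0520603.
Annualise: 1.0520603^(1/2) − 1 = 0.025700 = 2.57%.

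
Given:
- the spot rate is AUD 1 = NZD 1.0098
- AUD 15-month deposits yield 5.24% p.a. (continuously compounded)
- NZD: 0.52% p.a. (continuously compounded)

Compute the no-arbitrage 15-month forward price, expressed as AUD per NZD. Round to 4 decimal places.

1.0505

T = 15/12 years.
NZD growth factor: e^(0.0052×15/12) = 1.0065212.
AUD accumulates by e^(0.0524×15/12) = 1.0676927.
Forward (NZD per AUD) = 1.0098 × 1.0065212 / 1.0676927 = 0.9519454.
Invert for AUD per NZD: 1 / 0.9519454 = 1.0505.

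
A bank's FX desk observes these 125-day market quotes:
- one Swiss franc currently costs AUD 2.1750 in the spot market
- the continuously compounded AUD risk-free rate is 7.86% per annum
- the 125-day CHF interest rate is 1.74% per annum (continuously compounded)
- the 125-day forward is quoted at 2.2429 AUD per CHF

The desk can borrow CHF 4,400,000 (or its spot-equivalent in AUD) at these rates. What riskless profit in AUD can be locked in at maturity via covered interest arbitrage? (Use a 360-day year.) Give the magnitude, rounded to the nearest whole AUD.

AUD 93,786

T = 125/360 years.
Route A — deposit CHF, sell forward: 4,400,000 × 1.006059954 × 2.2429 = AUD 9,928,564.23.
Route B — convert at spot, deposit AUD: 4,400,000 × 2.1750 × 1.027667495 = AUD 9,834,777.93.
The quoted forward overvalues CHF, so borrow AUD, buy CHF at spot, deposit the CHF at 1.74%, and sell the proceeds forward at 2.2429.
Profit = 9,928,564.23 − 9,834,777.93 = AUD 93,786.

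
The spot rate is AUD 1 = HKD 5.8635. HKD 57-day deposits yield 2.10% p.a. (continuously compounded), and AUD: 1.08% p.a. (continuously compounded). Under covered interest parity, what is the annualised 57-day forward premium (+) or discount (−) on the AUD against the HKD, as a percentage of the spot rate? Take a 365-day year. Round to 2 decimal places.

+1.02%

T = 57/365 years.
No-arbitrage forward: 5.8635 × 1.0032848 / 1.001688 = 5.8728471 HKD/AUD.
(F − S)/S ÷ T = (5.8728471 − 5.8635)/5.8635/(57/365) = 0.010208 → 1.02%.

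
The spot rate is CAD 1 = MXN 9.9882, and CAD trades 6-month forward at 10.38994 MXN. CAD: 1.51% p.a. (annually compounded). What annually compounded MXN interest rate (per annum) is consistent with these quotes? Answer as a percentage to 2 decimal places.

T = 6/12 years.
By CIP, F/S equals the MXN-to-CAD growth ratio: 10.38994/9.9882 = 1.0402215.
The CAD side grows by (1 + 0.0151)^(6/12) = 1.0075217.
So the MXN growth factor = 1.0480457.
Annualise: 1.0480457^(12/6) − 1 = 0.098400 = 9.84%.

9.84%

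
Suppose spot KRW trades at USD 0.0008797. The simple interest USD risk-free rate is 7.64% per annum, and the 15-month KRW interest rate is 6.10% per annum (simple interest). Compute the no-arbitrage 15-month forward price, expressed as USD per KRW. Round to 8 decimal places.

0.00089543

T = 15/12 years.
USD growth factor: 1 + 0.0764×15/12 = 1.095500.
KRW accumulates by 1 + 0.0610×15/12 = 1.076250.
CIP: F = S · (grow USD)/(grow KRW) = 0.0008797 × 1.095500/1.076250 = 0.0008954345 USD per KRW.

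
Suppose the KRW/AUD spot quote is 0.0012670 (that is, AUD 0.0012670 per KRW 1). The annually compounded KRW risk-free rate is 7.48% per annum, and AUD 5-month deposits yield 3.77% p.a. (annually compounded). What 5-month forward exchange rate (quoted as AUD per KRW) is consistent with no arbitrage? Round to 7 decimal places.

T = 5/12 years.
AUD accumulates by (1 + 0.0377)^(5/12) = 1.015539.
KRW accumulates by (1 + 0.0748)^(5/12) = 1.0305123.
So F = 0.001267 × 1.015539 / 1.0305123 = 0.001248591 (AUD/KRW).

0.0012486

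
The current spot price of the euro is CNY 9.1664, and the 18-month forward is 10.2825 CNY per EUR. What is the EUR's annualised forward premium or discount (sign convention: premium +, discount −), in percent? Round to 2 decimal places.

T = 18/12 years.
Period premium: (10.2825 − 9.1664)/9.1664 = 0.1217599.
Per annum: 0.1217599 / (18/12) = 0.081173 = 8.12%.

+8.12%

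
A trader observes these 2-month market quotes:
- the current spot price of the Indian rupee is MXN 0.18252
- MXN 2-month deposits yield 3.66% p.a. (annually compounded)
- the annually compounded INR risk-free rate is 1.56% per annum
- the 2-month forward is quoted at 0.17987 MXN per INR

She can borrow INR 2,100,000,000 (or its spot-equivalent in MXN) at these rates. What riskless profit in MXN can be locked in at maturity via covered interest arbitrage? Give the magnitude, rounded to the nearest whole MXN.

T = 2/12 years.
Route A — deposit INR, sell forward: 2,100,000,000 × 1.00258325935 × 0.17987 = MXN 378,702,766.80.
Route B — convert at spot, deposit MXN: 2,100,000,000 × 0.18252 × 1.00600900319 = MXN 385,595,202.85.
The quoted forward undervalues INR, so borrow INR, convert to MXN at spot, deposit the MXN at 3.66%, and buy INR forward at 0.17987 to cover the loan.
The gap between the two covered legs is MXN 6,892,436.

MXN 6,892,436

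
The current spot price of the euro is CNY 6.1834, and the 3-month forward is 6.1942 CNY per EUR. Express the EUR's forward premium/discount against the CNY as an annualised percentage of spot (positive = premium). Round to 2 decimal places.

+0.70%

T = 3/12 years.
EUR trades forward at +0.17466% vs spot over the period.
Annualise by dividing by T: 0.0017466 / (3/12) = 0.006986 → 0.70%.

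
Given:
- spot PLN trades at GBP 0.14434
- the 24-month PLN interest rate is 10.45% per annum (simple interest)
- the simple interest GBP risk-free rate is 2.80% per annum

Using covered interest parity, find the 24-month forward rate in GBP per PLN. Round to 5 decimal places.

0.12607

T = 2 years.
GBP growth factor: 1 + 0.0280×2 = 1.056000.
Growth of 1 PLN over T: 1 + 0.1045×2 = 1.209000.
CIP: F = S · (grow GBP)/(grow PLN) = 0.14434 × 1.056000/1.209000 = 0.1260736 GBP per PLN.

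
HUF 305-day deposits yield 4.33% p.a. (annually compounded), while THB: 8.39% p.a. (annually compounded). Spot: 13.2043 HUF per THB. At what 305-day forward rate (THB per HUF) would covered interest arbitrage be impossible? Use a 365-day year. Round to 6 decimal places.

T = 305/365 years.
HUF accumulates by (1 + 0.0433)^(305/365) = 1.0360555.
THB growth factor: (1 + 0.0839)^(305/365) = 1.0696398.
So F = 13.2043 × 1.0360555 / 1.0696398 = 12.78971 (HUF/THB).
Quoted the other way: 1/12.78971 = 0.078188 THB per HUF.

0.078188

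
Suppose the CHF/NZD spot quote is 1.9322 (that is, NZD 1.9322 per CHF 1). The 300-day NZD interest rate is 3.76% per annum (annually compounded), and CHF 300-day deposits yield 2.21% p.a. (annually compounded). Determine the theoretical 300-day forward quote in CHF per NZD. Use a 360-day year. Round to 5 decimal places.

0.51109

T = 300/360 years.
NZD accumulates by (1 + 0.0376)^(300/360) = 1.0312366.
Growth of 1 CHF over T: (1 + 0.0221)^(300/360) = 1.018383.
CIP: F = S · (grow NZD)/(grow CHF) = 1.9322 × 1.0312366/1.018383 = 1.956587 NZD per CHF.
Quoted the other way: 1/1.956587 = 0.51109 CHF per NZD.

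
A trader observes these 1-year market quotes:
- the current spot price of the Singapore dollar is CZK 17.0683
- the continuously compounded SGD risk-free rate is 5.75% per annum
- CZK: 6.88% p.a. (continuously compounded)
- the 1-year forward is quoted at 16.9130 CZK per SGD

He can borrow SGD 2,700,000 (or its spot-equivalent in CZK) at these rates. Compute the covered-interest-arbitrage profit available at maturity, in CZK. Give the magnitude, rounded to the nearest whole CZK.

CZK 998,830

T = 1 year.
Invest the SGD and cover forward: 2,700,000 × 1.0591852707 × 16.9130 = CZK 48,367,801.31.
Convert at spot and invest in CZK: 2,700,000 × 17.0683 × 1.0712219433 = CZK 49,366,631.24.
The quoted forward undervalues SGD, so borrow SGD, convert to CZK at spot, deposit the CZK at 6.88%, and buy SGD forward at 16.9130 to cover the loan.
The gap between the two covered legs is CZK 998,830.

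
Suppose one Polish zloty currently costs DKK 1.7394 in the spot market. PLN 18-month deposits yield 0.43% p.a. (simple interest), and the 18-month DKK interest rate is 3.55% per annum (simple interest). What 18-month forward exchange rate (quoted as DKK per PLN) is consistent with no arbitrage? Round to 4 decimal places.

T = 18/12 years.
Growth of 1 DKK over T: 1 + 0.0355×18/12 = 1.053250.
Growth of 1 PLN over T: 1 + 0.0043×18/12 = 1.006450.
Forward (DKK per PLN) = 1.7394 × 1.053250 / 1.006450 = 1.820282.

1.8203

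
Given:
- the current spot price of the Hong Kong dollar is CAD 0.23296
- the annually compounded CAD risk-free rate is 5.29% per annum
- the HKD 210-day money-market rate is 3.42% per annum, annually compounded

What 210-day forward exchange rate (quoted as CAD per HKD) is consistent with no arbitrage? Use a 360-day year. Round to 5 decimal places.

0.23541

T = 210/360 years.
CAD accumulates by (1 + 0.0529)^(210/360) = 1.0305265.
HKD accumulates by (1 + 0.0342)^(210/360) = 1.0198101.
So F = 0.23296 × 1.0305265 / 1.0198101 = 0.2354080 (CAD/HKD).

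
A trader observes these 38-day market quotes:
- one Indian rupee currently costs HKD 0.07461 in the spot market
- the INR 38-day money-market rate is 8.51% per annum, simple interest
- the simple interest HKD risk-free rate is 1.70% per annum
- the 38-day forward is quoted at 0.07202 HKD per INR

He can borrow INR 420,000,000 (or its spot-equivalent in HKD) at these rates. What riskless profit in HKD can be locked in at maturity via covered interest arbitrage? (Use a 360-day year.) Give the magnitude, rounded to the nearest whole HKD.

HKD 872,316

T = 38/360 years.
Keep in INR, deliver into the forward: 420,000,000·1.0089827778·0.07202 = HKD 30,520,114.66.
Swap to HKD now, deposit: 420,000,000·0.07461·1.0017944444 = HKD 31,392,431.07.
The quoted forward undervalues INR, so borrow INR, convert to HKD at spot, deposit the HKD at 1.70%, and buy INR forward at 0.07202 to cover the loan.
Arbitrage profit = |30,520,114.66 − 31,392,431.07| = HKD 872,316.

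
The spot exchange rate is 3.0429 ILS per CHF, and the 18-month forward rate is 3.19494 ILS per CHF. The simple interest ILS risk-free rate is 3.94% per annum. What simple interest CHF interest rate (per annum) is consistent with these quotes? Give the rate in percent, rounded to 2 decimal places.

0.58%

T = 18/12 years.
CIP gives F = S · g_ILS/g_CHF, so g_ILS/g_CHF = 3.19494/3.0429 = 1.0499655.
The ILS side grows by 1 + 0.0394×18/12 = 1.059100.
So the CHF growth factor = 1.0086998.
(1.0086998 − 1)/T = 0.005800, i.e. 0.58%.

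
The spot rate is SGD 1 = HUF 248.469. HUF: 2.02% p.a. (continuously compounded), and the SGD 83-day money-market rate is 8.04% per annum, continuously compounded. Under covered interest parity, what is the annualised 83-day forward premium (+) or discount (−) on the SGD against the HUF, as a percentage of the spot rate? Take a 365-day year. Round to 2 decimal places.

T = 83/365 years.
F = S · g_HUF/g_SGD = 248.469 × 1.004604/1.0184509 = 245.090805.
(F − S)/S ÷ T = (245.090805 − 248.469)/248.469/(83/365) = -0.059790 → -5.98%.

-5.98%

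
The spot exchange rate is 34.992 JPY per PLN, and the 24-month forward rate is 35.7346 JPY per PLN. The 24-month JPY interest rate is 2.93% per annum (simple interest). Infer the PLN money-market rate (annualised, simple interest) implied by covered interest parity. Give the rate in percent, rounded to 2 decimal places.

1.83%

T = 2 years.
CIP gives F = S · g_JPY/g_PLN, so g_JPY/g_PLN = 35.7346/34.992 = 1.0212220.
JPY growth factor: 1 + 0.0293×2 = 1.058600.
Hence g_PLN = 1.0366012.
r = (1.0366012 − 1)/2 = 0.018301 → 1.83%.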